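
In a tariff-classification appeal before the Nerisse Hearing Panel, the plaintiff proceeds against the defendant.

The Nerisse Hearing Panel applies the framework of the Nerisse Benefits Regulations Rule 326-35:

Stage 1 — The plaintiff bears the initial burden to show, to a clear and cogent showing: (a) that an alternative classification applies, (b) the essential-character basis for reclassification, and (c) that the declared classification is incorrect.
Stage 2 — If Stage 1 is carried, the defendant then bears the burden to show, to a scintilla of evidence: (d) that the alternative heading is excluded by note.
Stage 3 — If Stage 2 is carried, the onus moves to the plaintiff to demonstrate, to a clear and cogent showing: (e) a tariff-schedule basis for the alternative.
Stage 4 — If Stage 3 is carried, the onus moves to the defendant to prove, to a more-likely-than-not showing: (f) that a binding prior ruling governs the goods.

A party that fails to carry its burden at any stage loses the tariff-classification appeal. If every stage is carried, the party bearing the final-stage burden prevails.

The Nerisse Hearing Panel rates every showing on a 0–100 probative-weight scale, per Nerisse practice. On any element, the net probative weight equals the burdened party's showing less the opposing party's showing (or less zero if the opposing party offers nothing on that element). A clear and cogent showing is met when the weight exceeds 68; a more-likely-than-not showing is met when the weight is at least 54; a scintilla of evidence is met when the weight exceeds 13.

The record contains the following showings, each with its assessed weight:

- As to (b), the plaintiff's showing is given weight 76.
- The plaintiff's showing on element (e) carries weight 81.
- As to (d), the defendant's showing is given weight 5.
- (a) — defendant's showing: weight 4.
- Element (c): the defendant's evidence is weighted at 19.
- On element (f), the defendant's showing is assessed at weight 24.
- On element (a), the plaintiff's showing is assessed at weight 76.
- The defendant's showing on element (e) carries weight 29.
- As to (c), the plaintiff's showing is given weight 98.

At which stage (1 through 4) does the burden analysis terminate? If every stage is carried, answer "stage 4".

Stage 1 — burden on plaintiff; standard: a clear and cogent showing (weight exceeds 68).
    (a): 76 − 4 = 72 > 68 [met]
    (b): 76 > 68 [met]
    (c): 98 − 19 = 79 > 68 [met]
  All elements met. The burden passes to the defendant.
Stage 2 — burden on defendant; standard: a scintilla of evidence (weight exceeds 13).
    (d): 5 ≤ 13 [not met]
  The defendant does not carry Stage 2.
The analysis ends at Stage 2; the plaintiff prevails.

stage 2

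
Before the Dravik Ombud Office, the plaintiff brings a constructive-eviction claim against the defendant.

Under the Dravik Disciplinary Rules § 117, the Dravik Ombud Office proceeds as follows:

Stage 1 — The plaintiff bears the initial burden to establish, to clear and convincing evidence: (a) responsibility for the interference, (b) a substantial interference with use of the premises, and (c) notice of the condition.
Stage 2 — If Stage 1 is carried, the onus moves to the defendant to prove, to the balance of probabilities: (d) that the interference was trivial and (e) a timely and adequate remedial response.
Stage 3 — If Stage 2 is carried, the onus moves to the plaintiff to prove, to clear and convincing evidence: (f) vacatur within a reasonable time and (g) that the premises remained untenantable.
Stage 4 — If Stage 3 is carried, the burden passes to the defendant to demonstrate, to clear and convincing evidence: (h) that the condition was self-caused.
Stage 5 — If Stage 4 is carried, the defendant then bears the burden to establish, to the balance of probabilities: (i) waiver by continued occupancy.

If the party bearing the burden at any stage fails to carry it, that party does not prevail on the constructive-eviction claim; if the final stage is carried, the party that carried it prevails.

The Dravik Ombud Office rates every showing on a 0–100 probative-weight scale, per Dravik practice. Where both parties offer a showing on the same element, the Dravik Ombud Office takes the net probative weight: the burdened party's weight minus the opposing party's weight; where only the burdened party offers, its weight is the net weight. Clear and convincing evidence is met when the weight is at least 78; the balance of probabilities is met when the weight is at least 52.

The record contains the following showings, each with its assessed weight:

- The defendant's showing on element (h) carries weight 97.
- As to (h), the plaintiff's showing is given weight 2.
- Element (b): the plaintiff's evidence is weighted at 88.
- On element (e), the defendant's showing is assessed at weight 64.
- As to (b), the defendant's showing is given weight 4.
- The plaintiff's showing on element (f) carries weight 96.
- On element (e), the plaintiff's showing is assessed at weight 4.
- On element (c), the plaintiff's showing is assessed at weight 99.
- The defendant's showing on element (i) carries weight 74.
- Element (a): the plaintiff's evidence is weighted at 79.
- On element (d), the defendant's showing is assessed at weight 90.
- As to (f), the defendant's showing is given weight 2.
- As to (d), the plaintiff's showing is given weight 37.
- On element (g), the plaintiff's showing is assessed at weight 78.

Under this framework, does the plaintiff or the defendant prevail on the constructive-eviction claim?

defendant

Stage 1 — burden on plaintiff; standard: clear and convincing evidence (weight is at least 78).
    (a): 79 ≥ 78 [met]
    (b): 88 − 4 = 84 ≥ 78 [met]
    (c): 99 ≥ 78 [met]
  The plaintiff carries Stage 1; the defendant now bears the burden.
Stage 2 — burden on defendant; standard: the balance of probabilities (weight is at least 52).
    (d): 90 − 37 = 53 ≥ 52 [met]
    (e): 64 − 4 = 60 ≥ 52 [met]
  The defendant carries Stage 2; the plaintiff now bears the burden.
Stage 3 — burden on plaintiff; standard: clear and convincing evidence (weight is at least 78).
    (f): 96 − 2 = 94 ≥ 78 [met]
    (g): 78 ≥ 78 [met]
  Stage 3 carried; the burden shifts to the defendant.
Stage 4 — burden on defendant; standard: clear and convincing evidence (weight is at least 78).
    (h): 97 − 2 = 95 ≥ 78 [met]
  Stage 4 carried; the burden remains with the defendant.
Stage 5 — burden on defendant; standard: the balance of probabilities (weight is at least 52).
    (i): 74 ≥ 52 [met]
  The defendant carries the last stage.
Every stage carried; the defendant prevails.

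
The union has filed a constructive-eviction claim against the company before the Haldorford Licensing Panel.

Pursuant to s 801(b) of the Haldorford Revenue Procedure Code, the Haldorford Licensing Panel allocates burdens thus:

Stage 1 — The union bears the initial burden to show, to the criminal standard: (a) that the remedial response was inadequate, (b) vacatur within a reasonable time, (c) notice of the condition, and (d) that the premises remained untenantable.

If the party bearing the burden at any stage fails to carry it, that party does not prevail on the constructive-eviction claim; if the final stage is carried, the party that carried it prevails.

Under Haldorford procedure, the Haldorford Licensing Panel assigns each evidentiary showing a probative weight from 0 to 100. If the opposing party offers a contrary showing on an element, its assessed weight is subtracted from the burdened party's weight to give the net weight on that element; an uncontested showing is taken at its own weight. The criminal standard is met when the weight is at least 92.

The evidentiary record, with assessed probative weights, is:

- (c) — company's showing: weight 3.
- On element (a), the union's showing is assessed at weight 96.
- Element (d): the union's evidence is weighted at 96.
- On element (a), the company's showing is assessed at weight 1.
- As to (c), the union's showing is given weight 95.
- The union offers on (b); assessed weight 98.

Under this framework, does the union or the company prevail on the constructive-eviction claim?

union

At Stage 1 the union must meet the criminal standard (weight is at least 92): on (a) the weight is 96 less the opposing 1 gives net 95, which does reach 92, so (a) meets the standard; on (b) the weight is 98, which does reach 92, so (b) meets the standard; on (c) the weight is 95 less the opposing 3 gives net 92, ≥ 92, so (c) meets the standard; on (d) the weight is 96, which does reach 92, so (d) meets the standard.
  All elements met at the final stage.
All stages carried — the union prevails.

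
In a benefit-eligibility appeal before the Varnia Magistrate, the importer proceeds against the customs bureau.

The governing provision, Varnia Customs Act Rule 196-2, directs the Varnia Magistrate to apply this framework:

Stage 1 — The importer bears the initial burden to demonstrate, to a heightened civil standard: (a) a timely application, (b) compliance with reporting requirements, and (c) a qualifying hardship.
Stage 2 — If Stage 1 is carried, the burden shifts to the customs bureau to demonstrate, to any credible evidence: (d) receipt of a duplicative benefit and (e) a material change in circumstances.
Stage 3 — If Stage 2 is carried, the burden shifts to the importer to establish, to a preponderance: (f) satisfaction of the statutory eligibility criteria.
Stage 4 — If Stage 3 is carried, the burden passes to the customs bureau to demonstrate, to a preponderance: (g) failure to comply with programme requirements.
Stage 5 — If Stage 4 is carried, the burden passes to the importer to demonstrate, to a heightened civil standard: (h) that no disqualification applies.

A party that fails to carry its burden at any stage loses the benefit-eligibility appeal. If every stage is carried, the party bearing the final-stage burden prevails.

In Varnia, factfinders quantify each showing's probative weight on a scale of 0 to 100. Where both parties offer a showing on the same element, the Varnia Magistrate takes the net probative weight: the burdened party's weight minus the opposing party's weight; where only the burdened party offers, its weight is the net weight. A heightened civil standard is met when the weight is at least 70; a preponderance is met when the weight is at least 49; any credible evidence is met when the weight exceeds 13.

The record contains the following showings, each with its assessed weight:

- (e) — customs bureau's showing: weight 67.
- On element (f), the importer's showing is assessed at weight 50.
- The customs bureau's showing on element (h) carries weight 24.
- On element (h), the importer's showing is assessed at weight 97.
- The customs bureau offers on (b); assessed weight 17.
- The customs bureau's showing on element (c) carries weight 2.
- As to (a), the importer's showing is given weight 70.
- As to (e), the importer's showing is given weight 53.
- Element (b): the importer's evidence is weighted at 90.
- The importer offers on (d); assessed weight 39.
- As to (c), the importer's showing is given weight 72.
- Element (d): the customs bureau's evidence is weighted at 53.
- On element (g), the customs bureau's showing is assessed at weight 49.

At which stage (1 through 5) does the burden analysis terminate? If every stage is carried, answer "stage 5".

At Stage 1 the importer must meet a heightened civil standard (weight is at least 70): on (a) the weight is 70, which does reach 70, so (a) meets the standard; on (b) the weight is 90 less the opposing 17 gives net 73, ≥ 70, so (b) meets the standard; on (c) the weight is 72 less the opposing 2 gives net 70, ≥ 70, so (c) meets the standard.
  The importer carries Stage 1; the customs bureau now bears the burden.
At Stage 2 the customs bureau must meet any credible evidence (weight exceeds 13): on (d) the weight is 53 less the opposing 39 gives net 14, which does exceed 13, so (d) meets the standard; on (e) the weight is 67 less the opposing 53 gives net 14, > 13, so (e) meets the standard.
  The customs bureau carries Stage 2; the importer now bears the burden.
At Stage 3 the importer must meet a preponderance (weight is at least 49): on (f) the weight is 50, which does reach 49, so (f) meets the standard.
  The importer carries Stage 3; the customs bureau now bears the burden.
At Stage 4 the customs bureau must meet a preponderance (weight is at least 49): on (g) the weight is 49, which does reach 49, so (g) meets the standard.
  All elements met. The burden passes to the importer.
At Stage 5 the importer must meet a heightened civil standard (weight is at least 70): on (h) the weight is 97 less the opposing 24 gives net 73, which does reach 70, so (h) meets the standard.
  Stage 5 carried; the final stage is satisfied.
All stages carried — the importer prevails.

stage 5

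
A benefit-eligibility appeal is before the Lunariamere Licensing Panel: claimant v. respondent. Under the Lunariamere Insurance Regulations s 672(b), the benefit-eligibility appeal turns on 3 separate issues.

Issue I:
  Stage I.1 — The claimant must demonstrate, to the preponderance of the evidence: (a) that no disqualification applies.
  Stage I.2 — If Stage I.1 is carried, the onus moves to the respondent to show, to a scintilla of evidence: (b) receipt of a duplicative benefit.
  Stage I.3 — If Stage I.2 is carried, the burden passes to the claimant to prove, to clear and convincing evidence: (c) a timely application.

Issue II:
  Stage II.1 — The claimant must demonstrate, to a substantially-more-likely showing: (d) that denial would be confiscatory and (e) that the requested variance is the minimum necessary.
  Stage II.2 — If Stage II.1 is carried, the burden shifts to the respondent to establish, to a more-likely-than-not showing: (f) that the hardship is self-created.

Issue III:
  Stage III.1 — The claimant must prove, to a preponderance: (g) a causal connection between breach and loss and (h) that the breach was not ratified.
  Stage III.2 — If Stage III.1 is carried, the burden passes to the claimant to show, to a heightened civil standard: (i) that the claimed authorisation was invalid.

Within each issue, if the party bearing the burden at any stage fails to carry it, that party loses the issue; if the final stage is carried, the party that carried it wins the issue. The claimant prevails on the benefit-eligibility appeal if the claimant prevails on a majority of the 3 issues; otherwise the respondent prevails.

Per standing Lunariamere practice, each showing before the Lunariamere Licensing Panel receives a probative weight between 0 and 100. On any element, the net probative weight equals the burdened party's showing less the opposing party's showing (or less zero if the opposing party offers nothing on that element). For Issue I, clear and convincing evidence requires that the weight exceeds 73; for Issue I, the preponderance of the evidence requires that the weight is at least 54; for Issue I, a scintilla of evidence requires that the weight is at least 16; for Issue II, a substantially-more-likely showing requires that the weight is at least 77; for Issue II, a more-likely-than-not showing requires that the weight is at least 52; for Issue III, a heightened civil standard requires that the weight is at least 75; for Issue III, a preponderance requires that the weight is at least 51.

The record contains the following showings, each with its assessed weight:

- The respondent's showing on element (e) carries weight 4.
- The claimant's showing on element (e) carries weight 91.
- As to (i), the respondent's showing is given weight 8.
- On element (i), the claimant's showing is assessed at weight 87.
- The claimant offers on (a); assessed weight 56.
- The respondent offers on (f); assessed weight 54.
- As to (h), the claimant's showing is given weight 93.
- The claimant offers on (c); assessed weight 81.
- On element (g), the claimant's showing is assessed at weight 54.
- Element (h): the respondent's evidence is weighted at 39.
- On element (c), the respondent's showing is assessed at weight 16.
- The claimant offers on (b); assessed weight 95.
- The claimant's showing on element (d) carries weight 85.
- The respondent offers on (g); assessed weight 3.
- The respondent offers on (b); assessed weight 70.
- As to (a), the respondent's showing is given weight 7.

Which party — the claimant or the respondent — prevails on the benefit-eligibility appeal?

respondent

— Issue I —
At Stage I.1 the claimant must meet the preponderance of the evidence (weight is at least 54): on (a) the weight is 56 less the opposing 7 gives net 49, < 54, so (a) does not meet the standard.
  Not every element is met, so the claimant fails to carry Stage I.1.
The respondent prevails on this issue.
— Issue II —
Stage II.1 — burden on claimant; standard: a substantially-more-likely showing (weight is at least 77).
    (d): 85 ≥ 77 [met]
    (e): 91 − 4 = 87 ≥ 77 [met]
  All elements met. The burden passes to the respondent.
Stage II.2 — burden on respondent; standard: a more-likely-than-not showing (weight is at least 52).
    (f): 54 ≥ 52 [met]
  Stage II.2 carried; the final stage is satisfied.
Every stage carried; the respondent prevails on this issue.
— Issue III —
At Stage III.1 the claimant must meet a preponderance (weight is at least 51): on (g) the weight is 54 less the opposing 3 gives net 51, which does reach 51, so (g) meets the standard; on (h) the weight is 93 less the opposing 39 gives net 54, which does reach 51, so (h) meets the standard.
  Stage III.1 carried; the burden remains with the claimant.
At Stage III.2 the claimant must meet a heightened civil standard (weight is at least 75): on (i) the weight is 87 less the opposing 8 gives net 79, ≥ 75, so (i) meets the standard.
  All elements met at the final stage.
Every stage carried; the claimant prevails on this issue.
Per-issue: Issue I → respondent; Issue II → respondent; Issue III → claimant. The claimant must prevail on a majority of issues; overall, the respondent prevails.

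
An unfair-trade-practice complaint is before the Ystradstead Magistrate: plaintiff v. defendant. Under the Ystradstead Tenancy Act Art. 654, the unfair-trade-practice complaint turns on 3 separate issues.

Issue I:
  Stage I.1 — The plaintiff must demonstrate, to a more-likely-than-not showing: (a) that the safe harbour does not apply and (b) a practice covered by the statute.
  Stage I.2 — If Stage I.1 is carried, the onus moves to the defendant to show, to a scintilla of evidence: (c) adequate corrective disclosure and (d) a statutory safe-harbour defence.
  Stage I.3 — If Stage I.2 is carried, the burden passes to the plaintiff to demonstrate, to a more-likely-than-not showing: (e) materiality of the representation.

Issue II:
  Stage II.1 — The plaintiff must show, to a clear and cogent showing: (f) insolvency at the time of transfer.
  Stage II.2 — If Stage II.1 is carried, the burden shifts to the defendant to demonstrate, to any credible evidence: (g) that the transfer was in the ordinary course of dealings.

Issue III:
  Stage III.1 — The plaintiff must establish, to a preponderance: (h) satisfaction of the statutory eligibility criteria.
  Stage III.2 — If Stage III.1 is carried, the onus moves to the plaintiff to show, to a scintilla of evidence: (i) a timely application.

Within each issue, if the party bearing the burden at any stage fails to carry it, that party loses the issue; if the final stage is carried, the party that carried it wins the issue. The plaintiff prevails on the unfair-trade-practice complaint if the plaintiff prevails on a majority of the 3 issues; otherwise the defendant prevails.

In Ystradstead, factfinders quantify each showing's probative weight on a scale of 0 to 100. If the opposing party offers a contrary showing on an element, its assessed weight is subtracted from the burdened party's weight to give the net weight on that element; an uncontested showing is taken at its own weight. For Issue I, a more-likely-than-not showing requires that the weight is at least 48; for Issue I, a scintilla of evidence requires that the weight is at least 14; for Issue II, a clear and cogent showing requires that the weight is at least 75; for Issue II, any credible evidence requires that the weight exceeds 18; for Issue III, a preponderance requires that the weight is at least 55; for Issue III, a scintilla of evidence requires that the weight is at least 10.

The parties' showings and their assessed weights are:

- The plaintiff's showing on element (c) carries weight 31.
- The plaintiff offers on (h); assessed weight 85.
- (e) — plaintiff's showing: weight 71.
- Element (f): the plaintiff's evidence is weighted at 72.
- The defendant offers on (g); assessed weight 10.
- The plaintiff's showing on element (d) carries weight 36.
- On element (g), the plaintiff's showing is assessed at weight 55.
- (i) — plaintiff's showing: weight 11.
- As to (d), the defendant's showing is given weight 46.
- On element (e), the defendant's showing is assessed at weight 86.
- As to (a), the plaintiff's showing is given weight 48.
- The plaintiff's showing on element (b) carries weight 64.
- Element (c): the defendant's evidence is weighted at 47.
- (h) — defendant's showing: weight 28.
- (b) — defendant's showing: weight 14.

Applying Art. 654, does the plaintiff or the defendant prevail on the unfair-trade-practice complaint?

— Issue I —
Stage I.1 (plaintiff, a more-likely-than-not showing, weight is at least 48): (a) 48 ≥ 48 — meets; (b) net 64−14=50 ≥ 48 — meets.
  Stage I.1 carried; the burden shifts to the defendant.
Stage I.2 (defendant, a scintilla of evidence, weight is at least 14): (c) net 47−31=16 ≥ 14 — meets; (d) net 46−36=10 < 14 — fails.
  Stage I.2 not carried; the defendant fails its burden.
So the plaintiff prevails on this issue.
— Issue II —
Stage II.1 — burden on plaintiff; standard: a clear and cogent showing (weight is at least 75).
    (f): 72 < 75 [not met]
  The plaintiff does not carry Stage II.1.
The analysis ends at Stage II.1; the defendant prevails on this issue.
— Issue III —
Stage III.1 — burden on plaintiff; standard: a preponderance (weight is at least 55).
    (h): 85 − 28 = 57 ≥ 55 [met]
  Stage III.1 is satisfied; the plaintiff continues to bear the burden.
Stage III.2 — burden on plaintiff; standard: a scintilla of evidence (weight is at least 10).
    (i): 11 ≥ 10 [met]
  All elements met at the final stage.
All stages carried — the plaintiff prevails on this issue.
Per-issue: Issue I → plaintiff; Issue II → defendant; Issue III → plaintiff. The plaintiff must prevail on a majority of issues; overall, the plaintiff prevails.

plaintiff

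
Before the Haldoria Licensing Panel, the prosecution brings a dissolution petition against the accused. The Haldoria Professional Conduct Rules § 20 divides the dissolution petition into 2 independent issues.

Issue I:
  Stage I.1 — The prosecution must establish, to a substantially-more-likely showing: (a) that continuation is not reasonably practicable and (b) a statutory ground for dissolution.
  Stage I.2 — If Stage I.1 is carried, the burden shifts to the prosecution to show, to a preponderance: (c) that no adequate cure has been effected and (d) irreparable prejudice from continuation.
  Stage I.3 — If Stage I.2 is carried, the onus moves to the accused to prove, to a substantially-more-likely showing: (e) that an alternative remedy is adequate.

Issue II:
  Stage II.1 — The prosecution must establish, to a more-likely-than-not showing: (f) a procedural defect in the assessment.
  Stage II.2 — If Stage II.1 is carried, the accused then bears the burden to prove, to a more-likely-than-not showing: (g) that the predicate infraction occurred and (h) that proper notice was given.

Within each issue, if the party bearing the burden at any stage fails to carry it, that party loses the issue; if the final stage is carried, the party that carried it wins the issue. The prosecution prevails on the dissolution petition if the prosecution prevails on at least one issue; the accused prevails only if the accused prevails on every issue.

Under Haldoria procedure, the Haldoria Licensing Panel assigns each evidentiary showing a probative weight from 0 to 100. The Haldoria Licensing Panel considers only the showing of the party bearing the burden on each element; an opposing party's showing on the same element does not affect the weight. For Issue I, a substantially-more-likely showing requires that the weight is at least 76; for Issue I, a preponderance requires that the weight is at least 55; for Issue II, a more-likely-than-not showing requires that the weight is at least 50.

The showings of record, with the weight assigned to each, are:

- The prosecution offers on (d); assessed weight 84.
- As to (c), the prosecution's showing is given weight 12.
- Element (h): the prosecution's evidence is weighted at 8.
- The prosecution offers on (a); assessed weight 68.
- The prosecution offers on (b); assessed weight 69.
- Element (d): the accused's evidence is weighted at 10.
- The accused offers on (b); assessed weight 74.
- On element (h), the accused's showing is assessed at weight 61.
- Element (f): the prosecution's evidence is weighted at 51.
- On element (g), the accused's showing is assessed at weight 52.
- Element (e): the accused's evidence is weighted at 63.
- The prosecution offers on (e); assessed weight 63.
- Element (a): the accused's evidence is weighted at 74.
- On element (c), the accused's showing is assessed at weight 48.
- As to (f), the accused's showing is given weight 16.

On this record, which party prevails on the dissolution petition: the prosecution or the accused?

accused

— Issue I —
Stage I.1 (prosecution, a substantially-more-likely showing, weight is at least 76): (a) 68 (accused's 74 disregarded) < 76 — fails; (b) 69 (accused's 74 disregarded) < 76 — fails.
  Not every element is met, so the prosecution fails to carry Stage I.1.
The accused prevails on this issue.
— Issue II —
Stage II.1 (prosecution, a more-likely-than-not showing, weight is at least 50): (f) 51 (accused's 16 disregarded) ≥ 50 — meets.
  Stage II.1 is satisfied; the onus moves to the accused.
Stage II.2 (accused, a more-likely-than-not showing, weight is at least 50): (g) 52 ≥ 50 — meets; (h) 61 (prosecution's 8 disregarded) ≥ 50 — meets.
  All elements met at the final stage.
With every stage satisfied, the accused prevails on this issue.
Per-issue: Issue I → accused; Issue II → accused. The prosecution must prevail on at least one issue; overall, the accused prevails.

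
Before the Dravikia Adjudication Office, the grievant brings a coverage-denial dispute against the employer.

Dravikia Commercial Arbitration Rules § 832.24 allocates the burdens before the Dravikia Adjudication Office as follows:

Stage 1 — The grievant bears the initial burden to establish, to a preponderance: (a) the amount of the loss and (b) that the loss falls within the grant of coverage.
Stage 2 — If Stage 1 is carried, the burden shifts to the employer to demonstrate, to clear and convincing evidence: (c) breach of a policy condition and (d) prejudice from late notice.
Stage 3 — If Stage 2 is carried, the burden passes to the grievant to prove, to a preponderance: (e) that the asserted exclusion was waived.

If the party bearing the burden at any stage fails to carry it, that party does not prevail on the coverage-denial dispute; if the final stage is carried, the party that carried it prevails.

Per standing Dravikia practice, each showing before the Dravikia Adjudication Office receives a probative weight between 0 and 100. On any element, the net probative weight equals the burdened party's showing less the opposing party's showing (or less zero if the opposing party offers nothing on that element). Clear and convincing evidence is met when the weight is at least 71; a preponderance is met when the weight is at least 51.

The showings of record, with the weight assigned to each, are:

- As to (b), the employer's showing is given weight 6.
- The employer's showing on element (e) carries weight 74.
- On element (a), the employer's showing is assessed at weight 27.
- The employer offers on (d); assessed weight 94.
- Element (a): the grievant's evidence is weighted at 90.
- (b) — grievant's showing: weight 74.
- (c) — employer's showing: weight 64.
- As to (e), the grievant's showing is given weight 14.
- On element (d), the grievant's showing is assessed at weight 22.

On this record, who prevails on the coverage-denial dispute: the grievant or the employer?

grievant

Stage 1 (grievant, a preponderance, weight is at least 51): (a) net 90−27=63 ≥ 51 — meets; (b) net 74−6=68 ≥ 51 — meets.
  Stage 1 is satisfied; the onus moves to the employer.
Stage 2 (employer, clear and convincing evidence, weight is at least 71): (c) 64 < 71 — fails; (d) net 94−22=72 ≥ 71 — meets.
  Not every element is met, so the employer fails to carry Stage 2.
The analysis ends at Stage 2; the grievant prevails.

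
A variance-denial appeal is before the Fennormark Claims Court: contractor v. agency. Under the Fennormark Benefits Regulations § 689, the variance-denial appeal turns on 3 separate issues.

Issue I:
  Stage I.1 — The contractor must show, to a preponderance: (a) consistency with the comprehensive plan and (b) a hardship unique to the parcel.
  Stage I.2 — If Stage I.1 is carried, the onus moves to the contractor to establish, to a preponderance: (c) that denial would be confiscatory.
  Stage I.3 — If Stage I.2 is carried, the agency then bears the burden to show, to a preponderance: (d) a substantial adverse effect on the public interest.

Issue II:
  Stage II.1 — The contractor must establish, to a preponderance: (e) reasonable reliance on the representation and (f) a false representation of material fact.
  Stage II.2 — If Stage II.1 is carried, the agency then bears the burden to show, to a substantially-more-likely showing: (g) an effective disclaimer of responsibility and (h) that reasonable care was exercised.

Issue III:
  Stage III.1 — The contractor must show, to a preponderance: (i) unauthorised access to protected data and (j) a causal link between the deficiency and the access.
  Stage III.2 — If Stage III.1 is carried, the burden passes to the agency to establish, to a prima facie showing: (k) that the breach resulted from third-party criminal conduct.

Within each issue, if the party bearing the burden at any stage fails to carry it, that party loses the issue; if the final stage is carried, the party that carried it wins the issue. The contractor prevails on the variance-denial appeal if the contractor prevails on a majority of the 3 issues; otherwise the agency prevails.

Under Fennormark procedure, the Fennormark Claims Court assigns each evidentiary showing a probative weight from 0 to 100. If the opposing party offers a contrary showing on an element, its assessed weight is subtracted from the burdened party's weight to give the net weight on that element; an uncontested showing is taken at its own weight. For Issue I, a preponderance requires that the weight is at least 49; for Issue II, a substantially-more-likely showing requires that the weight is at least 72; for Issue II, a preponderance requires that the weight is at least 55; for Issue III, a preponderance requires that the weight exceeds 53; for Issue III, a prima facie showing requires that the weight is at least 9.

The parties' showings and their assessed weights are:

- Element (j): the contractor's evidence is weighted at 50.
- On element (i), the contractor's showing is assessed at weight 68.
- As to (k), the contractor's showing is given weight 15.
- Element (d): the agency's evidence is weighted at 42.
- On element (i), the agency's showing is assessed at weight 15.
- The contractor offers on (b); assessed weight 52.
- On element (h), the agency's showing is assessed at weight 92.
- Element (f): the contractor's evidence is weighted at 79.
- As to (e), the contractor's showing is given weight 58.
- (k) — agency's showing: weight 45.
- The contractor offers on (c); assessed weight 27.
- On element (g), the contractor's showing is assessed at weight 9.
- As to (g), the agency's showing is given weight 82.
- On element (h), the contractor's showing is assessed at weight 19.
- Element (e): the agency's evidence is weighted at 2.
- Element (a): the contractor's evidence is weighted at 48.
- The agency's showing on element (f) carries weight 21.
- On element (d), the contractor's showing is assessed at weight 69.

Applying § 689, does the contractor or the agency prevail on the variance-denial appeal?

— Issue I —
Stage I.1 (contractor, a preponderance, weight is at least 49): (a) 48 < 49 — fails; (b) 52 ≥ 49 — meets.
  The contractor does not carry Stage I.1.
The agency prevails on this issue.
— Issue II —
Stage II.1 (contractor, a preponderance, weight is at least 55): (e) net 58−2=56 ≥ 55 — meets; (f) net 79−21=58 ≥ 55 — meets.
  The contractor carries Stage II.1; the agency now bears the burden.
Stage II.2 (agency, a substantially-more-likely showing, weight is at least 72): (g) net 82−9=73 ≥ 72 — meets; (h) net 92−19=73 ≥ 72 — meets.
  Stage II.2 carried; the final stage is satisfied.
With every stage satisfied, the agency prevails on this issue.
— Issue III —
Stage III.1 — burden on contractor; standard: a preponderance (weight exceeds 53).
    (i): 68 − 15 = 53 ≤ 53 [not met]
    (j): 50 ≤ 53 [not met]
  The contractor does not carry Stage III.1.
The agency prevails on this issue.
Per-issue: Issue I → agency; Issue II → agency; Issue III → agency. The contractor must prevail on a majority of issues; overall, the agency prevails.

agency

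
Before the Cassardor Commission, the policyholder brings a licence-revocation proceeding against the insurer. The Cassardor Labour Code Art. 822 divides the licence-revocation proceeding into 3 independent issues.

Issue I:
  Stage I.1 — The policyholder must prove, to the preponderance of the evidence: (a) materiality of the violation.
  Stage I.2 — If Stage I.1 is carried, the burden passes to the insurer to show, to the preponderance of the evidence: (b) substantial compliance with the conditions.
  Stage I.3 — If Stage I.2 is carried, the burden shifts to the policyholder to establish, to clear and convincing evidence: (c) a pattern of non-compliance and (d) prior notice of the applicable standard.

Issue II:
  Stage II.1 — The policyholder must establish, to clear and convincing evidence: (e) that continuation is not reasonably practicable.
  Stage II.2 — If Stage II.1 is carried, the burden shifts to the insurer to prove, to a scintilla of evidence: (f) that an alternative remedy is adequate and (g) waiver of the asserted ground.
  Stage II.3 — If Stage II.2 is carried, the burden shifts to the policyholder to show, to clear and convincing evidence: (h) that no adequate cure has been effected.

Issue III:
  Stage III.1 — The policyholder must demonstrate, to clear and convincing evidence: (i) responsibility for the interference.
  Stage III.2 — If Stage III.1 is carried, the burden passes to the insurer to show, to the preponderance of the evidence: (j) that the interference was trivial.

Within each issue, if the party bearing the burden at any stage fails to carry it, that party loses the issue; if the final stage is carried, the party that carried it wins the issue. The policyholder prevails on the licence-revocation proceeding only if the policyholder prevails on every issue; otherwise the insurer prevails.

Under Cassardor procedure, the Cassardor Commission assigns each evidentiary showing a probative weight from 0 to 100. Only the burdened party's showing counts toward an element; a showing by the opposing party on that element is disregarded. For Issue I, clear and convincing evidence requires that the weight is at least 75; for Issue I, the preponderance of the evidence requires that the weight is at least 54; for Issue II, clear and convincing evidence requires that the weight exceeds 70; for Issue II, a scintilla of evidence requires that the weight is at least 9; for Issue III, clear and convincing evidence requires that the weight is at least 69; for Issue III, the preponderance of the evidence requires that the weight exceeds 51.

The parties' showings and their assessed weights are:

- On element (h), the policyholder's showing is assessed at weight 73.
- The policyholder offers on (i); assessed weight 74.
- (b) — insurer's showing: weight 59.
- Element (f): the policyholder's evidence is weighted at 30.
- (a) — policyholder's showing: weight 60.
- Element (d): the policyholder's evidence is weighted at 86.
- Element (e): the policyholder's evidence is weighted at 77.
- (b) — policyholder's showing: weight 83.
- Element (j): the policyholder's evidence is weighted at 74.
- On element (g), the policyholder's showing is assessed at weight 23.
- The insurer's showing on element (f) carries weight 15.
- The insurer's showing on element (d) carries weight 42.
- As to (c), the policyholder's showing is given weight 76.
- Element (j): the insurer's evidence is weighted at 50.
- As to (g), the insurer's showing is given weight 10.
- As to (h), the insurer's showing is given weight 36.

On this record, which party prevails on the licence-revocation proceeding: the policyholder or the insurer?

— Issue I —
Stage I.1 (policyholder, the preponderance of the evidence, weight is at least 54): (a) 60 ≥ 54 — meets.
  All elements met. The burden passes to the insurer.
Stage I.2 (insurer, the preponderance of the evidence, weight is at least 54): (b) 59 (policyholder's 83 disregarded) ≥ 54 — meets.
  Stage I.2 carried; the burden shifts to the policyholder.
Stage I.3 (policyholder, clear and convincing evidence, weight is at least 75): (c) 76 ≥ 75 — meets; (d) 86 (insurer's 42 disregarded) ≥ 75 — meets.
  All elements met at the final stage.
All stages carried — the policyholder prevails on this issue.
— Issue II —
Stage II.1 — burden on policyholder; standard: clear and convincing evidence (weight exceeds 70).
    (e): 77 > 70 [met]
  All elements met. The burden passes to the insurer.
Stage II.2 — burden on insurer; standard: a scintilla of evidence (weight is at least 9).
    (f): 15 (policyholder's 30 disregarded) ≥ 9 [met]
    (g): 10 (policyholder's 23 disregarded) ≥ 9 [met]
  Stage II.2 is satisfied; the onus moves to the policyholder.
Stage II.3 — burden on policyholder; standard: clear and convincing evidence (weight exceeds 70).
    (h): 73 (insurer's 36 disregarded) > 70 [met]
  The policyholder carries the last stage.
With every stage satisfied, the policyholder prevails on this issue.
— Issue III —
At Stage III.1 the policyholder must meet clear and convincing evidence (weight is at least 69): on (i) the weight is 74, ≥ 69, so (i) meets the standard.
  Stage III.1 carried; the burden shifts to the insurer.
At Stage III.2 the insurer must meet the preponderance of the evidence (weight exceeds 51): on (j) the weight is 50 (the policyholder's 74 is given no effect), which does not exceed 51, so (j) does not meet the standard.
  Stage III.2 not carried; the insurer fails its burden.
So the policyholder prevails on this issue.
Per-issue: Issue I → policyholder; Issue II → policyholder; Issue III → policyholder. The policyholder must prevail on every issue; overall, the policyholder prevails.

policyholder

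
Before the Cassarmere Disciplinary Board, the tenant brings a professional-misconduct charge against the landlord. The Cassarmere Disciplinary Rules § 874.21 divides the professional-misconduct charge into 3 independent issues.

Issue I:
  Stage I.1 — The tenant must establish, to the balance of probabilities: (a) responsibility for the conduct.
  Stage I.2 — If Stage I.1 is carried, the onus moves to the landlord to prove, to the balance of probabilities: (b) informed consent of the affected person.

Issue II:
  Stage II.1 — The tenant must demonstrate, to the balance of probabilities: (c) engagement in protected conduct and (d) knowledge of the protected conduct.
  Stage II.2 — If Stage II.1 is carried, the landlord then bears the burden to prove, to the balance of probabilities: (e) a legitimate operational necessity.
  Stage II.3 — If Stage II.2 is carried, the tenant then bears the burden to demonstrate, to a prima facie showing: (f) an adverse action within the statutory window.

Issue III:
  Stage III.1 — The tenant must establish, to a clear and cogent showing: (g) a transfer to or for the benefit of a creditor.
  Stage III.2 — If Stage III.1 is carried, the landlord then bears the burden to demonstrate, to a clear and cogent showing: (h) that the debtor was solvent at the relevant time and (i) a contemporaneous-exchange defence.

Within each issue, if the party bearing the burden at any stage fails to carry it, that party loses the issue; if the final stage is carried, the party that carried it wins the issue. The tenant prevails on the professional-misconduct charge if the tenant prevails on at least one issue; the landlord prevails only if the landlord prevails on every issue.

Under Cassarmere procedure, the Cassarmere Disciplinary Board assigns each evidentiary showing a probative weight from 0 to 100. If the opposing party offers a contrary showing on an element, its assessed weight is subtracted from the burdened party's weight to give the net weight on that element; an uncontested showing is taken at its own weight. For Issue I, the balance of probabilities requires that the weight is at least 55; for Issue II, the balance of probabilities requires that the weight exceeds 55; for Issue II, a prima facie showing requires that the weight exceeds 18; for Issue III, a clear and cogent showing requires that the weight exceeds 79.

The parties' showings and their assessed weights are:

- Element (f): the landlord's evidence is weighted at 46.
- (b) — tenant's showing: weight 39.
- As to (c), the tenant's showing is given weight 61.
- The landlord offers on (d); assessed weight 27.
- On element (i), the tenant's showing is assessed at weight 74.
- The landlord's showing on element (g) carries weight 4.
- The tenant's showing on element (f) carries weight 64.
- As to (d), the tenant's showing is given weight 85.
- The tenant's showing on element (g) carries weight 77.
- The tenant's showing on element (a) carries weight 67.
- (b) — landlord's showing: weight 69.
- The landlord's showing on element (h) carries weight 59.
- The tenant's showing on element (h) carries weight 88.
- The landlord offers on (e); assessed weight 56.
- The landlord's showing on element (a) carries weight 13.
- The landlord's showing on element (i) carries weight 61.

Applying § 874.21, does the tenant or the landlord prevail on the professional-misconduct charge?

— Issue I —
At Stage I.1 the tenant must meet the balance of probabilities (weight is at least 55): on (a) the weight is 67 less the opposing 13 gives net 54, < 55, so (a) does not meet the standard.
  Stage I.1 not carried; the tenant fails its burden.
So the landlord prevails on this issue.
— Issue II —
Stage II.1 — burden on tenant; standard: the balance of probabilities (weight exceeds 55).
    (c): 61 > 55 [met]
    (d): 85 − 27 = 58 > 55 [met]
  All elements met. The burden passes to the landlord.
Stage II.2 — burden on landlord; standard: the balance of probabilities (weight exceeds 55).
    (e): 56 > 55 [met]
  All elements met. The burden passes to the tenant.
Stage II.3 — burden on tenant; standard: a prima facie showing (weight exceeds 18).
    (f): 64 − 46 = 18 ≤ 18 [not met]
  Stage II.3 not carried; the tenant fails its burden.
The landlord prevails on this issue.
— Issue III —
Stage III.1 — burden on tenant; standard: a clear and cogent showing (weight exceeds 79).
    (g): 77 − 4 = 73 ≤ 79 [not met]
  The tenant does not carry Stage III.1.
So the landlord prevails on this issue.
Per-issue: Issue I → landlord; Issue II → landlord; Issue III → landlord. The tenant must prevail on at least one issue; overall, the landlord prevails.

landlord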